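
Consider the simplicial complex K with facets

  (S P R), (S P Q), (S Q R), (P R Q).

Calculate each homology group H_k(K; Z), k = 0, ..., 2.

K has 4 vertices, 6 edges, 4 triangles.
rank ∂_0 = 0, rank ∂_1 = 3 ⇒ b_0 = 4 − 0 − 3 = 1; all invariant factors of ∂_1 are 1 so no torsion. So H_0 ≅ Z.
rank ∂_1 = 3, rank ∂_2 = 3 ⇒ b_1 = 6 − 3 − 3 = 0; all invariant factors of ∂_2 are 1 so no torsion. So H_1 ≅ 0.
rank ∂_2 = 3, rank ∂_3 = 0 ⇒ b_2 = 4 − 3 − 0 = 1. So H_2 ≅ Z.

H_0 = Z,  H_1 = 0,  H_2 = Z.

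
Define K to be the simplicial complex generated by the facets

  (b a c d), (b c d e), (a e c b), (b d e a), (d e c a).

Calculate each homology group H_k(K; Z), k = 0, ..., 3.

H_0 = Z,  H_1 = 0,  H_2 = 0,  H_3 = Z.

We work with the vertex ordering a < b < c < d < e. The simplices of K, each written with vertices in increasing order, are:

  0-simplices (5): a, b, c, d, e
  1-simplices (10): ab, ac, ad, ae, bc, bd, be, cd, ce, de
  2-simplices (10): abc, abd, abe, acd, ace, ade, bcd, bce, bde, cde
  3-simplices (5): abcd, abce, abde, acde, bcde

giving chain groups C_0 ≅ Z^5, C_1 ≅ Z^10, C_2 ≅ Z^10, C_3 ≅ Z^5.

The boundary map ∂_1: C_1 → C_0 is given by ∂[p,q] = [q] − [p].
This gives a 5×10 integer matrix of rank 4; reducing to Smith normal form yields diagonal entries (1,1,1,1).

The boundary map ∂_2: C_2 → C_1 maps a triangle to the signed sum of its edges. For instance
  ∂cde = de − ce + cd,
  ∂ade = de − ae + ad.
The resulting 10×10 matrix has rank 6, and its Smith normal form has invariant factors (1,1,1,1,1,1).

The boundary map ∂_3: C_3 → C_2 sends each 3-simplex σ to the alternating sum Σ_i (−1)^i (σ with its i-th vertex removed). For instance
  ∂abce = bce − ace + abe − abc,
  ∂abde = bde − ade + abe − abd.
The resulting 10×5 matrix has rank 4, and its Smith normal form has invariant factors (1,1,1,1).

Computing H_k = (kernel of ∂_k) / (image of ∂_{k+1}):

  H_0: rank C_0 − rank ∂_1 = 5 − 4 = 1, and the invariant factors of ∂_1 are all 1, so H_0 = Z.
  H_1: rank ker ∂_1 − rank ∂_2 = (10 − 4) − 6 = 0, and the invariant factors of ∂_2 are all 1, so H_1 = 0.
  H_2: rank ker ∂_2 − rank ∂_3 = (10 − 6) − 4 = 0, and the invariant factors of ∂_3 are all 1, so H_2 = 0.
  H_3: rank ker ∂_3 − rank ∂_4 = (5 − 4) − 0 = 1, and there is no ∂_4, so H_3 = Z.

(K is a triangulation of the 3-sphere S^3.)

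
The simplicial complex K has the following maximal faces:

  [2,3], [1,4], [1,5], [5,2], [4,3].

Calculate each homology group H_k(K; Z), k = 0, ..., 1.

H_0 ≅ Z,  H_1 ≅ Z.

K has 5 vertices, 5 edges.
rank ∂_0 = 0, rank ∂_1 = 4 ⇒ b_0 = 5 − 0 − 4 = 1; all invariant factors of ∂_1 are 1 so no torsion. So H_0 = Z.
rank ∂_1 = 4, rank ∂_2 = 0 ⇒ b_1 = 5 − 4 − 0 = 1. So H_1 = Z.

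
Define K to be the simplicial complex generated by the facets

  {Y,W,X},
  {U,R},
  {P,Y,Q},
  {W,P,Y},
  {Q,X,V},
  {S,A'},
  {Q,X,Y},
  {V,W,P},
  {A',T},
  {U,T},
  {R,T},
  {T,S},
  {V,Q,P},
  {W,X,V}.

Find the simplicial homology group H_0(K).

H_0 = Z^2.

Order the vertices as P < Q < R < S < T < U < V < W < X < Y < A'. Listing each simplex with vertices in this order, K has dimension 2 with simplices:

  0-simplices (11): [P], [Q], [R], [S], [T], [U], [V], [W], [X], [Y], [A']
  1-simplices (18): [P,Q], [P,V], [P,W], [P,Y], [Q,V], [Q,X], [Q,Y], [R,T], [R,U], [S,T], [S,A'], [T,U], [T,A'], [V,W], [V,X], [W,X], [W,Y], [X,Y]
  2-simplices (8): [P,Q,V], [P,Q,Y], [P,V,W], [P,W,Y], [Q,V,X], [Q,X,Y], [V,W,X], [W,X,Y]

so the chain groups are C_0 ≅ Z^11, C_1 ≅ Z^18, C_2 ≅ Z^8.

Boundary ∂_1: C_1 → C_0 sends each edge [p,q] (with p < q) to q − p. For instance
  ∂[S,A'] = [A'] − [S].
This gives a 11×18 integer matrix of rank 9; reducing to Smith normal form yields diagonal entries (1,1,1,1,1,1,1,1,1).

∂_2: C_2 → C_1 acts by ∂[p,q,r] = [q,r] − [p,r] + [p,q]. For instance
  ∂[Q,V,X] = [V,X] − [Q,X] + [Q,V],
  ∂[P,Q,Y] = [Q,Y] − [P,Y] + [P,Q].
The resulting 18×8 matrix has rank 7, and its Smith normal form has invariant factors (1,1,1,1,1,1,1).

From H_k ≅ ker(∂_k) / im(∂_{k+1}) we obtain:

  H_0: rank C_0 − rank ∂_1 = 11 − 9 = 2, and the invariant factors of ∂_1 are all 1, so H_0 ≅ Z^2.

(K is a triangulation of the disjoint union of a wedge of 2 circles and the 2-sphere S^2.)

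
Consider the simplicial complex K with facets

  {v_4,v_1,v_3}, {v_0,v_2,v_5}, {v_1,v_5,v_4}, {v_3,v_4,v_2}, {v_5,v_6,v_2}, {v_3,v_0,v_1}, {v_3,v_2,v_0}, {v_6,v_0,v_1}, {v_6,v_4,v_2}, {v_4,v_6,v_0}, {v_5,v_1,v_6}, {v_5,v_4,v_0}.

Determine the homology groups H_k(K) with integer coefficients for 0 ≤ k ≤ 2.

H_0 ≅ Z,  H_1 ≅ Z/2,  H_2 = 0.

Fix the vertex order v_0 < v_1 < v_2 < v_3 < v_4 < v_5 < v_6 and write every simplex with vertices in increasing order. Then dim K = 2 and the simplices of K are:

  0-simplices (7): [v_0], [v_1], [v_2], [v_3], [v_4], [v_5], [v_6]
  1-simplices (18): (18 of them)
  2-simplices (12): (12 of them)

so the chain groups are C_0 ≅ Z^7, C_1 ≅ Z^18, C_2 ≅ Z^12.

∂_1: C_1 → C_0 sends each edge [p,q] (with p < q) to q − p.
As a 7×18 matrix over Z this has rank 6, with invariant factors (1,1,1,1,1,1).

The boundary map ∂_2: C_2 → C_1 sends each 2-simplex [p,q,r] to [q,r] − [p,r] + [p,q]. For instance
  ∂[v_2,v_4,v_6] = [v_4,v_6] − [v_2,v_6] + [v_2,v_4],
  ∂[v_2,v_3,v_4] = [v_3,v_4] − [v_2,v_4] + [v_2,v_3].
The resulting 18×12 matrix has rank 12, and its Smith normal form has invariant factors (1,1,1,1,1,1,1,1,1,1,1,2).

Now H_k = ker ∂_k / im ∂_{k+1}, so:

  H_0: rank C_0 − rank ∂_1 = 7 − 6 = 1, and the invariant factors of ∂_1 are all 1, so H_0 ≅ Z.
  H_1: rank ker ∂_1 − rank ∂_2 = (18 − 6) − 12 = 0, and ∂_2 has invariant factor 2 > 1, so H_1 ≅ Z/2.
  H_2: rank ker ∂_2 − rank ∂_3 = (12 − 12) − 0 = 0, and there is no ∂_3, so H_2 ≅ 0.

(K is a triangulation of the real projective plane RP^2.)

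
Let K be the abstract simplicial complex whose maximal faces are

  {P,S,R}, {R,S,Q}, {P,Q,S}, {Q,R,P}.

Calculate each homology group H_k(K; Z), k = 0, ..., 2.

Take the total order P < Q < R < S on the vertex set. Then K (dimension 2) consists of the simplices:

  0-simplices (4): P, Q, R, S
  1-simplices (6): PQ, PR, PS, QR, QS, RS
  2-simplices (4): PQR, PQS, PRS, QRS

so the chain groups are C_0 ≅ Z^4, C_1 ≅ Z^6, C_2 ≅ Z^4.

The boundary map ∂_1: C_1 → C_0 sends each edge [p,q] (with p < q) to q − p. For instance
  ∂QS = S − Q.
As a 4×6 matrix over Z this has rank 3, with invariant factors (1,1,1).

Boundary ∂_2: C_2 → C_1 sends each 2-simplex [p,q,r] to [q,r] − [p,r] + [p,q]. For instance
  ∂QRS = RS − QS + QR,
  ∂PRS = RS − PS + PR.
The resulting 6×4 matrix has rank 3, and its Smith normal form has invariant factors (1,1,1).

Reading off H_k = ker ∂_k / im ∂_{k+1}:

  H_0: rank C_0 − rank ∂_1 = 4 − 3 = 1, and the invariant factors of ∂_1 are all 1, so H_0 ≅ Z.
  H_1: rank ker ∂_1 − rank ∂_2 = (6 − 3) − 3 = 0, and the invariant factors of ∂_2 are all 1, so H_1 ≅ 0.
  H_2: rank ker ∂_2 − rank ∂_3 = (4 − 3) − 0 = 1, and there is no ∂_3, so H_2 ≅ Z.

As a check, the Euler characteristic is 4 − 6 + 4 = 2, which agrees with 1 − 0 + 1 = 2.

H_0 ≅ Z,  H_1 = 0,  H_2 ≅ Z.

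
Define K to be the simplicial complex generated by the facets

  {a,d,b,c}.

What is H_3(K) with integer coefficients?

Fix the vertex order a < b < c < d and write every simplex with vertices in increasing order. Then dim K = 3 and the simplices of K are:

  0-simplices (4): a, b, c, d
  1-simplices (6): ab, ac, ad, bc, bd, cd
  2-simplices (4): abc, abd, acd, bcd
  3-simplices (1): abcd

so the chain groups are C_0 ≅ Z^4, C_1 ≅ Z^6, C_2 ≅ Z^4, C_3 ≅ Z^1.

The boundary map ∂_1: C_1 → C_0 maps an edge to its endpoints' difference, ∂[p,q] = q − p.
This gives a 4×6 integer matrix of rank 3; reducing to Smith normal form yields diagonal entries (1,1,1).

Boundary ∂_2: C_2 → C_1 sends each 2-simplex [p,q,r] to [q,r] − [p,r] + [p,q]. For instance
  ∂abc = bc − ac + ab,
  ∂bcd = cd − bd + bc.
The resulting 6×4 matrix has rank 3, and its Smith normal form has invariant factors (1,1,1).

The boundary map ∂_3: C_3 → C_2 sends each 3-simplex σ to the alternating sum Σ_i (−1)^i (σ with its i-th vertex removed). For instance
  ∂abcd = bcd − acd + abd − abc.
The resulting 4×1 matrix has rank 1, and its Smith normal form has invariant factors (1).

Computing H_k = (kernel of ∂_k) / (image of ∂_{k+1}):

  H_3: rank ker ∂_3 − rank ∂_4 = (1 − 1) − 0 = 0, and there is no ∂_4, so H_3 ≅ 0.

(K is a triangulation of the 3-simplex.)

H_3 = 0.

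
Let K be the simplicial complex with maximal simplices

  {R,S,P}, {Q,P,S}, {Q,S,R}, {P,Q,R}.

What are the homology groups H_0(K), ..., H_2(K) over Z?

Fix the vertex order P < Q < R < S and write every simplex with vertices in increasing order. Then dim K = 2 and the simplices of K are:

  0-simplices (4): P, Q, R, S
  1-simplices (6): PQ, PR, PS, QR, QS, RS
  2-simplices (4): PQR, PQS, PRS, QRS

Hence C_0 ≅ Z^4, C_1 ≅ Z^6, C_2 ≅ Z^4.

Boundary ∂_1: C_1 → C_0 maps an edge to its endpoints' difference, ∂[p,q] = q − p.
This gives a 4×6 integer matrix of rank 3; reducing to Smith normal form yields diagonal entries (1,1,1).

Boundary ∂_2: C_2 → C_1 sends each 2-simplex [p,q,r] to [q,r] − [p,r] + [p,q]. For instance
  ∂PRS = RS − PS + PR,
  ∂PQR = QR − PR + PQ.
The 6×4 boundary matrix has rank 3 and Smith normal form diag(1,1,1).

Reading off H_k = ker ∂_k / im ∂_{k+1}:

  H_0: rank C_0 − rank ∂_1 = 4 − 3 = 1, and the invariant factors of ∂_1 are all 1, so H_0 = Z.
  H_1: rank ker ∂_1 − rank ∂_2 = (6 − 3) − 3 = 0, and the invariant factors of ∂_2 are all 1, so H_1 = 0.
  H_2: rank ker ∂_2 − rank ∂_3 = (4 − 3) − 0 = 1, and there is no ∂_3, so H_2 = Z.

H_0 ≅ Z,  H_1 = 0,  H_2 ≅ Z.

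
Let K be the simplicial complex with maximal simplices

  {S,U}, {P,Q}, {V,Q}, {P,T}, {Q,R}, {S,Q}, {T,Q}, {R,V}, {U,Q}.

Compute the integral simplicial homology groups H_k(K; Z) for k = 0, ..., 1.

H_0 ≅ Z,  H_1 ≅ Z^3.

Take the total order P < Q < R < S < T < U < V on the vertex set. Then K (dimension 1) consists of the simplices:

  0-simplices (7): P, Q, R, S, T, U, V
  1-simplices (9): PQ, PT, QR, QS, QT, QU, QV, RV, SU

giving chain groups C_0 ≅ Z^7, C_1 ≅ Z^9.

Boundary ∂_1: C_1 → C_0 sends each edge [p,q] (with p < q) to q − p. For instance
  ∂QV = V − Q.
The resulting 7×9 matrix has rank 6, and its Smith normal form has invariant factors (1,1,1,1,1,1).

Now H_k = ker ∂_k / im ∂_{k+1}, so:

  H_0: rank C_0 − rank ∂_1 = 7 − 6 = 1, and the invariant factors of ∂_1 are all 1, so H_0 ≅ Z.
  H_1: rank ker ∂_1 − rank ∂_2 = (9 − 6) − 0 = 3, and there is no ∂_2, so H_1 ≅ Z^3.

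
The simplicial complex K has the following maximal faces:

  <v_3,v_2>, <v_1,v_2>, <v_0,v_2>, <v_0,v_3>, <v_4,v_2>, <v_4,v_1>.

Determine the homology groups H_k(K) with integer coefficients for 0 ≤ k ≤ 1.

H_0 ≅ Z,  H_1 ≅ Z^2.

K has 5 vertices, 6 edges.
rank ∂_0 = 0, rank ∂_1 = 4 ⇒ b_0 = 5 − 0 − 4 = 1; all invariant factors of ∂_1 are 1 so no torsion. So H_0 ≅ Z.
rank ∂_1 = 4, rank ∂_2 = 0 ⇒ b_1 = 6 − 4 − 0 = 2. So H_1 ≅ Z^2.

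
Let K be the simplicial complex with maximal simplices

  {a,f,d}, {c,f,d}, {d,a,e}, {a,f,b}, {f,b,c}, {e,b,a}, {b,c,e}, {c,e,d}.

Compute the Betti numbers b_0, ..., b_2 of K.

We work with the vertex ordering a < b < c < d < e < f. The simplices of K, each written with vertices in increasing order, are:

  0-simplices (6): a, b, c, d, e, f
  1-simplices (12): ab, ad, ae, af, bc, be, bf, cd, ce, cf, de, df
  2-simplices (8): abe, abf, ade, adf, bce, bcf, cde, cdf

giving chain groups C_0 ≅ Z^6, C_1 ≅ Z^12, C_2 ≅ Z^8.

The boundary map ∂_1: C_1 → C_0 is given by ∂[p,q] = [q] − [p]. For instance
  ∂bc = c − b.
As a 6×12 matrix over Z this has rank 5, with invariant factors (1,1,1,1,1).

The boundary map ∂_2: C_2 → C_1 acts by ∂[p,q,r] = [q,r] − [p,r] + [p,q]. For instance
  ∂cde = de − ce + cd,
  ∂abe = be − ae + ab.
As a 12×8 matrix over Z this has rank 7, with invariant factors (1,1,1,1,1,1,1).

Now H_k = ker ∂_k / im ∂_{k+1}, so:

  H_0: rank C_0 − rank ∂_1 = 6 − 5 = 1, and the invariant factors of ∂_1 are all 1, so H_0 ≅ Z.
  H_1: rank ker ∂_1 − rank ∂_2 = (12 − 5) − 7 = 0, and the invariant factors of ∂_2 are all 1, so H_1 ≅ 0.
  H_2: rank ker ∂_2 − rank ∂_3 = (8 − 7) − 0 = 1, and there is no ∂_3, so H_2 ≅ Z.

Hence the Betti numbers are b_0 = 1, b_1 = 0, b_2 = 1.

b_0 = 1, b_1 = 0, b_2 = 1.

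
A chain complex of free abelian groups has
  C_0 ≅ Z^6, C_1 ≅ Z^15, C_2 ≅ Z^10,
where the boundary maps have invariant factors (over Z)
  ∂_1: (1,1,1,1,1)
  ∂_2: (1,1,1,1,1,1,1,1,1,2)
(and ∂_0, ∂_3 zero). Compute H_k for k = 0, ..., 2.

H_0 = Z,  H_1 = Z/2Z,  H_2 = 0.

H_0: b_0 = 6 − 0 − 5 = 1; torsion from ∂_1 factors > 1: none. So H_0 = Z.
H_1: b_1 = 15 − 5 − 10 = 0; torsion from ∂_2 factors > 1: [2]. So H_1 = Z/2Z.
H_2: b_2 = 10 − 10 − 0 = 0; torsion from ∂_3 factors > 1: none. So H_2 = 0.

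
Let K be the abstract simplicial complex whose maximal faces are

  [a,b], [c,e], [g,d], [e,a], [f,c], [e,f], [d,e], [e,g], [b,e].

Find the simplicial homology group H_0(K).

H_0 = Z.

Order the vertices as a < b < c < d < e < f < g. Listing each simplex with vertices in this order, K has dimension 1 with simplices:

  0-simplices (7): a, b, c, d, e, f, g
  1-simplices (9): ab, ae, be, ce, cf, de, dg, ef, eg

so the chain groups are C_0 ≅ Z^7, C_1 ≅ Z^9.

Boundary ∂_1: C_1 → C_0 is given by ∂[p,q] = [q] − [p]. For instance
  ∂ce = e − c.
The resulting 7×9 matrix has rank 6, and its Smith normal form has invariant factors (1,1,1,1,1,1).

Computing H_k = (kernel of ∂_k) / (image of ∂_{k+1}):

  H_0: rank C_0 − rank ∂_1 = 7 − 6 = 1, and the invariant factors of ∂_1 are all 1, so H_0 ≅ Z.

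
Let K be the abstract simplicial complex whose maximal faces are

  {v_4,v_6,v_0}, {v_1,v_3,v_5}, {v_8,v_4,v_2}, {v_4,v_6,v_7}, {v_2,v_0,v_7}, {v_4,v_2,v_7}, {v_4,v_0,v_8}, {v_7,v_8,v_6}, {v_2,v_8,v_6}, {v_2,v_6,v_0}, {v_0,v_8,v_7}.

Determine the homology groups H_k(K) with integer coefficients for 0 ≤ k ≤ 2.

We work with the vertex ordering v_0 < v_1 < v_2 < v_3 < v_4 < v_5 < v_6 < v_7 < v_8. The simplices of K, each written with vertices in increasing order, are:

  0-simplices (9): [v_0], [v_1], [v_2], [v_3], [v_4], [v_5], [v_6], [v_7], [v_8]
  1-simplices (18): (18 of them)
  2-simplices (11): (11 of them)

so the chain groups are C_0 ≅ Z^9, C_1 ≅ Z^18, C_2 ≅ Z^11.

Boundary ∂_1: C_1 → C_0 maps an edge to its endpoints' difference, ∂[p,q] = q − p.
This gives a 9×18 integer matrix of rank 7; reducing to Smith normal form yields diagonal entries (1,1,1,1,1,1,1).

Boundary ∂_2: C_2 → C_1 maps a triangle to the signed sum of its edges. For instance
  ∂[v_0,v_4,v_8] = [v_4,v_8] − [v_0,v_8] + [v_0,v_4],
  ∂[v_2,v_6,v_8] = [v_6,v_8] − [v_2,v_8] + [v_2,v_6].
The resulting 18×11 matrix has rank 11, and its Smith normal form has invariant factors (1,1,1,1,1,1,1,1,1,1,2).

Now H_k = ker ∂_k / im ∂_{k+1}, so:

  H_0: rank C_0 − rank ∂_1 = 9 − 7 = 2, and the invariant factors of ∂_1 are all 1, so H_0 ≅ Z^2.
  H_1: rank ker ∂_1 − rank ∂_2 = (18 − 7) − 11 = 0, and ∂_2 has invariant factor 2 > 1, so H_1 ≅ Z/2Z.
  H_2: rank ker ∂_2 − rank ∂_3 = (11 − 11) − 0 = 0, and there is no ∂_3, so H_2 ≅ 0.

As a check, the Euler characteristic is 9 − 18 + 11 = 2, which agrees with 2 − 0 + 0 = 2.
(K is a triangulation of the disjoint union of the real projective plane RP^2 and the 2-simplex.)

H_0 = Z^2,  H_1 = Z/2Z,  H_2 = 0.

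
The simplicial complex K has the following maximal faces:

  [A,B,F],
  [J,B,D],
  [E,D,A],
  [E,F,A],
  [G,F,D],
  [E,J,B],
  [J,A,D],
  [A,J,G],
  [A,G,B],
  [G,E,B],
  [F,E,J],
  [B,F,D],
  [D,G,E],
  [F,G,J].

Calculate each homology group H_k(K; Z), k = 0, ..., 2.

Take the total order A < B < D < E < F < G < J on the vertex set. Then K (dimension 2) consists of the simplices:

  0-simplices (7): A, B, D, E, F, G, J
  1-simplices (21): AB, AD, AE, AF, AG, AJ, BD, BE, BF, BG, BJ, DE, DF, DG, DJ, EF, EG, EJ, FG, FJ, GJ
  2-simplices (14): ABF, ABG, ADE, ADJ, AEF, AGJ, BDF, BDJ, BEG, BEJ, DEG, DFG, EFJ, FGJ

Hence C_0 ≅ Z^7, C_1 ≅ Z^21, C_2 ≅ Z^14.

∂_1: C_1 → C_0 is given by ∂[p,q] = [q] − [p].
This gives a 7×21 integer matrix of rank 6; reducing to Smith normal form yields diagonal entries (1,1,1,1,1,1).

∂_2: C_2 → C_1 acts by ∂[p,q,r] = [q,r] − [p,r] + [p,q]. For instance
  ∂FGJ = GJ − FJ + FG,
  ∂AGJ = GJ − AJ + AG.
The resulting 21×14 matrix has rank 13, and its Smith normal form has invariant factors (1,1,1,1,1,1,1,1,1,1,1,1,1).

From H_k ≅ ker(∂_k) / im(∂_{k+1}) we obtain:

  H_0: rank C_0 − rank ∂_1 = 7 − 6 = 1, and the invariant factors of ∂_1 are all 1, so H_0 = Z.
  H_1: rank ker ∂_1 − rank ∂_2 = (21 − 6) − 13 = 2, and the invariant factors of ∂_2 are all 1, so H_1 = Z^2.
  H_2: rank ker ∂_2 − rank ∂_3 = (14 − 13) − 0 = 1, and there is no ∂_3, so H_2 = Z.

(K is a triangulation of the torus T^2.)

H_0 ≅ Z,  H_1 ≅ Z^2,  H_2 ≅ Z.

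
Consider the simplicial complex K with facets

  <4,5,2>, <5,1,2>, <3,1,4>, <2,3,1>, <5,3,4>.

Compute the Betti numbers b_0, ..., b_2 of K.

Fix the vertex order 1 < 2 < 3 < 4 < 5 and write every simplex with vertices in increasing order. Then dim K = 2 and the simplices of K are:

  0-simplices (5): [1], [2], [3], [4], [5]
  1-simplices (10): [1,2], [1,3], [1,4], [1,5], [2,3], [2,4], [2,5], [3,4], [3,5], [4,5]
  2-simplices (5): [1,2,3], [1,2,5], [1,3,4], [2,4,5], [3,4,5]

giving chain groups C_0 ≅ Z^5, C_1 ≅ Z^10, C_2 ≅ Z^5.

The boundary map ∂_1: C_1 → C_0 is given by ∂[p,q] = [q] − [p]. For instance
  ∂[1,2] = [2] − [1].
The resulting 5×10 matrix has rank 4, and its Smith normal form has invariant factors (1,1,1,1).

The boundary map ∂_2: C_2 → C_1 maps a triangle to the signed sum of its edges. For instance
  ∂[3,4,5] = [4,5] − [3,5] + [3,4],
  ∂[1,2,5] = [2,5] − [1,5] + [1,2].
As a 10×5 matrix over Z this has rank 5, with invariant factors (1,1,1,1,1).

Computing H_k = (kernel of ∂_k) / (image of ∂_{k+1}):

  H_0: rank C_0 − rank ∂_1 = 5 − 4 = 1, and the invariant factors of ∂_1 are all 1, so H_0 = Z.
  H_1: rank ker ∂_1 − rank ∂_2 = (10 − 4) − 5 = 1, and the invariant factors of ∂_2 are all 1, so H_1 = Z.
  H_2: rank ker ∂_2 − rank ∂_3 = (5 − 5) − 0 = 0, and there is no ∂_3, so H_2 = 0.

As a check, the Euler characteristic is 5 − 10 + 5 = 0, which agrees with 1 − 1 + 0 = 0.

Hence the Betti numbers are b_0 = 1, b_1 = 1, b_2 = 0.

b_0 = 1, b_1 = 1, b_2 = 0.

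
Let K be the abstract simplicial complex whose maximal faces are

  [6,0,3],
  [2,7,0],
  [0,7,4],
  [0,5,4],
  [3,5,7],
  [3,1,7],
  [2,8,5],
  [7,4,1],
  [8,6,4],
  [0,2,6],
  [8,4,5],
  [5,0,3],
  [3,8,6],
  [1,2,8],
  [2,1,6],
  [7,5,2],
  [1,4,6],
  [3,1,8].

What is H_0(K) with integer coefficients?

We work with the vertex ordering 0 < 1 < 2 < 3 < 4 < 5 < 6 < 7 < 8. The simplices of K, each written with vertices in increasing order, are:

  0-simplices (9): [0], [1], [2], [3], [4], [5], [6], [7], [8]
  1-simplices (27): (27 of them)
  2-simplices (18): [0,2,6], [0,2,7], [0,3,5], [0,3,6], [0,4,5], [0,4,7], [1,2,6], [1,2,8], [1,3,7], [1,3,8], [1,4,6], [1,4,7], [2,5,7], [2,5,8], [3,5,7], [3,6,8], [4,5,8], [4,6,8]

giving chain groups C_0 ≅ Z^9, C_1 ≅ Z^27, C_2 ≅ Z^18.

∂_1: C_1 → C_0 maps an edge to its endpoints' difference, ∂[p,q] = q − p. For instance
  ∂[4,6] = [6] − [4].
The 9×27 boundary matrix has rank 8 and Smith normal form diag(1,1,1,1,1,1,1,1).

Boundary ∂_2: C_2 → C_1 maps a triangle to the signed sum of its edges. For instance
  ∂[1,3,8] = [3,8] − [1,8] + [1,3],
  ∂[0,4,7] = [4,7] − [0,7] + [0,4].
The 27×18 boundary matrix has rank 18 and Smith normal form diag(1,1,1,1,1,1,1,1,1,1,1,1,1,1,1,1,1,2).

From H_k ≅ ker(∂_k) / im(∂_{k+1}) we obtain:

  H_0: rank C_0 − rank ∂_1 = 9 − 8 = 1, and the invariant factors of ∂_1 are all 1, so H_0 = Z.

H_0 = Z.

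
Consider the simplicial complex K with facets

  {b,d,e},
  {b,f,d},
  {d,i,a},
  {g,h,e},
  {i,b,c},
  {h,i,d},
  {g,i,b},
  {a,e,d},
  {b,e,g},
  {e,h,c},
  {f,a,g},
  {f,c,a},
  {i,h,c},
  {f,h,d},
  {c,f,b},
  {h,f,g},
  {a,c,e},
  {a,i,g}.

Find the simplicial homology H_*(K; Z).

H_0 = Z,  H_1 = Z^2,  H_2 = Z.

We work with the vertex ordering a < b < c < d < e < f < g < h < i. The simplices of K, each written with vertices in increasing order, are:

  0-simplices (9): a, b, c, d, e, f, g, h, i
  1-simplices (27): ac, ad, ae, af, ag, ai, bc, bd, be, bf, bg, bi, ce, cf, ch, ci, de, df, dh, di, eg, eh, fg, fh, gh, gi, hi
  2-simplices (18): ace, acf, ade, adi, afg, agi, bcf, bci, bde, bdf, beg, bgi, ceh, chi, dfh, dhi, egh, fgh

giving chain groups C_0 ≅ Z^9, C_1 ≅ Z^27, C_2 ≅ Z^18.

Boundary ∂_1: C_1 → C_0 is given by ∂[p,q] = [q] − [p]. For instance
  ∂eg = g − e.
As a 9×27 matrix over Z this has rank 8, with invariant factors (1,1,1,1,1,1,1,1).

∂_2: C_2 → C_1 maps a triangle to the signed sum of its edges. For instance
  ∂afg = fg − ag + af,
  ∂beg = eg − bg + be.
As a 27×18 matrix over Z this has rank 17, with invariant factors (1,1,1,1,1,1,1,1,1,1,1,1,1,1,1,1,1).

From H_k ≅ ker(∂_k) / im(∂_{k+1}) we obtain:

  H_0: rank C_0 − rank ∂_1 = 9 − 8 = 1, and the invariant factors of ∂_1 are all 1, so H_0 = Z.
  H_1: rank ker ∂_1 − rank ∂_2 = (27 − 8) − 17 = 2, and the invariant factors of ∂_2 are all 1, so H_1 = Z^2.
  H_2: rank ker ∂_2 − rank ∂_3 = (18 − 17) − 0 = 1, and there is no ∂_3, so H_2 = Z.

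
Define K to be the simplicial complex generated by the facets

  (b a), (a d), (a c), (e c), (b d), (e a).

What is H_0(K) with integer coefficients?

H_0 ≅ Z.

We work with the vertex ordering a < b < c < d < e. The simplices of K, each written with vertices in increasing order, are:

  0-simplices (5): a, b, c, d, e
  1-simplices (6): ab, ac, ad, ae, bd, ce

so the chain groups are C_0 ≅ Z^5, C_1 ≅ Z^6.

∂_1: C_1 → C_0 maps an edge to its endpoints' difference, ∂[p,q] = q − p.
The resulting 5×6 matrix has rank 4, and its Smith normal form has invariant factors (1,1,1,1).

Computing H_k = (kernel of ∂_k) / (image of ∂_{k+1}):

  H_0: rank C_0 − rank ∂_1 = 5 − 4 = 1, and the invariant factors of ∂_1 are all 1, so H_0 = Z.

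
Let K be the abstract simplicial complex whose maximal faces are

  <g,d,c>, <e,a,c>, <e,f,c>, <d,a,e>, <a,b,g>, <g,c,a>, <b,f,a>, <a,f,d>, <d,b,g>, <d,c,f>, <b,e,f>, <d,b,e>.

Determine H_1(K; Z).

We work with the vertex ordering a < b < c < d < e < f < g. The simplices of K, each written with vertices in increasing order, are:

  0-simplices (7): a, b, c, d, e, f, g
  1-simplices (18): ab, ac, ad, ae, af, ag, bd, be, bf, bg, cd, ce, cf, cg, de, df, dg, ef
  2-simplices (12): abf, abg, ace, acg, ade, adf, bde, bdg, bef, cdf, cdg, cef

giving chain groups C_0 ≅ Z^7, C_1 ≅ Z^18, C_2 ≅ Z^12.

Boundary ∂_1: C_1 → C_0 sends each edge [p,q] (with p < q) to q − p.
The resulting 7×18 matrix has rank 6, and its Smith normal form has invariant factors (1,1,1,1,1,1).

The boundary map ∂_2: C_2 → C_1 maps a triangle to the signed sum of its edges. For instance
  ∂cdf = df − cf + cd,
  ∂abg = bg − ag + ab.
The resulting 18×12 matrix has rank 12, and its Smith normal form has invariant factors (1,1,1,1,1,1,1,1,1,1,1,2).

Computing H_k = (kernel of ∂_k) / (image of ∂_{k+1}):

  H_1: rank ker ∂_1 − rank ∂_2 = (18 − 6) − 12 = 0, and ∂_2 has invariant factor 2 > 1, so H_1 = Z/2.

(K is a triangulation of the real projective plane RP^2.)

H_1 = Z/2.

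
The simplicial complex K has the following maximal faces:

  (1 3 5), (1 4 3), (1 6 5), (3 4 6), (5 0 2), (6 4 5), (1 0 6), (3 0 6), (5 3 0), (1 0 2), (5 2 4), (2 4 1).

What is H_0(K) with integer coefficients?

Fix the vertex order 0 < 1 < 2 < 3 < 4 < 5 < 6 and write every simplex with vertices in increasing order. Then dim K = 2 and the simplices of K are:

  0-simplices (7): [0], [1], [2], [3], [4], [5], [6]
  1-simplices (18): [0,1], [0,2], [0,3], [0,5], [0,6], [1,2], [1,3], [1,4], [1,5], [1,6], [2,4], [2,5], [3,4], [3,5], [3,6], [4,5], [4,6], [5,6]
  2-simplices (12): [0,1,2], [0,1,6], [0,2,5], [0,3,5], [0,3,6], [1,2,4], [1,3,4], [1,3,5], [1,5,6], [2,4,5], [3,4,6], [4,5,6]

Hence C_0 ≅ Z^7, C_1 ≅ Z^18, C_2 ≅ Z^12.

Boundary ∂_1: C_1 → C_0 sends each edge [p,q] (with p < q) to q − p.
The 7×18 boundary matrix has rank 6 and Smith normal form diag(1,1,1,1,1,1).

Boundary ∂_2: C_2 → C_1 sends each 2-simplex [p,q,r] to [q,r] − [p,r] + [p,q]. For instance
  ∂[2,4,5] = [4,5] − [2,5] + [2,4],
  ∂[0,1,2] = [1,2] − [0,2] + [0,1].
As a 18×12 matrix over Z this has rank 12, with invariant factors (1,1,1,1,1,1,1,1,1,1,1,2).

Reading off H_k = ker ∂_k / im ∂_{k+1}:

  H_0: rank C_0 − rank ∂_1 = 7 − 6 = 1, and the invariant factors of ∂_1 are all 1, so H_0 = Z.

H_0 = Z.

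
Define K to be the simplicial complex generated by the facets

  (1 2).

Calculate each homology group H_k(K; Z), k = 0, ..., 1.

We work with the vertex ordering 1 < 2. The simplices of K, each written with vertices in increasing order, are:

  0-simplices (2): [1], [2]
  1-simplices (1): [1,2]

Hence C_0 ≅ Z^2, C_1 ≅ Z^1.

The boundary map ∂_1: C_1 → C_0 sends each edge [p,q] (with p < q) to q − p. For instance
  ∂[1,2] = [2] − [1].
This gives a 2×1 integer matrix of rank 1; reducing to Smith normal form yields diagonal entries (1).

Reading off H_k = ker ∂_k / im ∂_{k+1}:

  H_0: rank C_0 − rank ∂_1 = 2 − 1 = 1, and the invariant factors of ∂_1 are all 1, so H_0 = Z.
  H_1: rank ker ∂_1 − rank ∂_2 = (1 − 1) − 0 = 0, and there is no ∂_2, so H_1 = 0.

As a check, the Euler characteristic is 2 − 1 = 1, which agrees with 1 − 0 = 1.
(K is a triangulation of the 1-simplex.)

H_0 = Z,  H_1 = 0.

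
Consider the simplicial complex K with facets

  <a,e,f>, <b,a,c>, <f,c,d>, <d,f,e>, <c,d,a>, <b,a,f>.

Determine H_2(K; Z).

H_2 = 0.

Take the total order a < b < c < d < e < f on the vertex set. Then K (dimension 2) consists of the simplices:

  0-simplices (6): a, b, c, d, e, f
  1-simplices (12): ab, ac, ad, ae, af, bc, bf, cd, cf, de, df, ef
  2-simplices (6): abc, abf, acd, aef, cdf, def

Hence C_0 ≅ Z^6, C_1 ≅ Z^12, C_2 ≅ Z^6.

∂_1: C_1 → C_0 is given by ∂[p,q] = [q] − [p].
The resulting 6×12 matrix has rank 5, and its Smith normal form has invariant factors (1,1,1,1,1).

∂_2: C_2 → C_1 maps a triangle to the signed sum of its edges. For instance
  ∂cdf = df − cf + cd,
  ∂def = ef − df + de.
This gives a 12×6 integer matrix of rank 6; reducing to Smith normal form yields diagonal entries (1,1,1,1,1,1).

Computing H_k = (kernel of ∂_k) / (image of ∂_{k+1}):

  H_2: rank ker ∂_2 − rank ∂_3 = (6 − 6) − 0 = 0, and there is no ∂_3, so H_2 ≅ 0.

(K is a triangulation of the cylinder S^1 x I.)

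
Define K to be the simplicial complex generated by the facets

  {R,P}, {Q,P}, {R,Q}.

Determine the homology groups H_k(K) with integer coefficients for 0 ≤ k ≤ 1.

H_0 ≅ Z,  H_1 ≅ Z.

Take the total order P < Q < R on the vertex set. Then K (dimension 1) consists of the simplices:

  0-simplices (3): P, Q, R
  1-simplices (3): PQ, PR, QR

giving chain groups C_0 ≅ Z^3, C_1 ≅ Z^3.

∂_1: C_1 → C_0 is given by ∂[p,q] = [q] − [p]. For instance
  ∂PQ = Q − P.
The resulting 3×3 matrix has rank 2, and its Smith normal form has invariant factors (1,1).

Now H_k = ker ∂_k / im ∂_{k+1}, so:

  H_0: rank C_0 − rank ∂_1 = 3 − 2 = 1, and the invariant factors of ∂_1 are all 1, so H_0 = Z.
  H_1: rank ker ∂_1 − rank ∂_2 = (3 − 2) − 0 = 1, and there is no ∂_2, so H_1 = Z.

(K is a triangulation of the circle S^1.)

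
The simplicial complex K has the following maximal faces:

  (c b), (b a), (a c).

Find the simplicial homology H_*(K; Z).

Order the vertices as a < b < c. Listing each simplex with vertices in this order, K has dimension 1 with simplices:

  0-simplices (3): a, b, c
  1-simplices (3): ab, ac, bc

Hence C_0 ≅ Z^3, C_1 ≅ Z^3.

∂_1: C_1 → C_0 maps an edge to its endpoints' difference, ∂[p,q] = q − p. For instance
  ∂ac = c − a.
The 3×3 boundary matrix has rank 2 and Smith normal form diag(1,1).

Now H_k = ker ∂_k / im ∂_{k+1}, so:

  H_0: rank C_0 − rank ∂_1 = 3 − 2 = 1, and the invariant factors of ∂_1 are all 1, so H_0 ≅ Z.
  H_1: rank ker ∂_1 − rank ∂_2 = (3 − 2) − 0 = 1, and there is no ∂_2, so H_1 ≅ Z.

(K is a triangulation of the circle S^1.)

H_0 = Z,  H_1 = Z.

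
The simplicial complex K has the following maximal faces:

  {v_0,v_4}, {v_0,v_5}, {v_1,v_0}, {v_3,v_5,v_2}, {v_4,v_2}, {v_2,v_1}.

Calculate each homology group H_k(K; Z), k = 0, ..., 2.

Fix the vertex order v_0 < v_1 < v_2 < v_3 < v_4 < v_5 and write every simplex with vertices in increasing order. Then dim K = 2 and the simplices of K are:

  0-simplices (6): [v_0], [v_1], [v_2], [v_3], [v_4], [v_5]
  1-simplices (8): [v_0,v_1], [v_0,v_4], [v_0,v_5], [v_1,v_2], [v_2,v_3], [v_2,v_4], [v_2,v_5], [v_3,v_5]
  2-simplices (1): [v_2,v_3,v_5]

so the chain groups are C_0 ≅ Z^6, C_1 ≅ Z^8, C_2 ≅ Z^1.

∂_1: C_1 → C_0 is given by ∂[p,q] = [q] − [p].
The resulting 6×8 matrix has rank 5, and its Smith normal form has invariant factors (1,1,1,1,1).

Boundary ∂_2: C_2 → C_1 sends each 2-simplex [p,q,r] to [q,r] − [p,r] + [p,q]. For instance
  ∂[v_2,v_3,v_5] = [v_3,v_5] − [v_2,v_5] + [v_2,v_3].
As a 8×1 matrix over Z this has rank 1, with invariant factors (1).

Reading off H_k = ker ∂_k / im ∂_{k+1}:

  H_0: rank C_0 − rank ∂_1 = 6 − 5 = 1, and the invariant factors of ∂_1 are all 1, so H_0 = Z.
  H_1: rank ker ∂_1 − rank ∂_2 = (8 − 5) − 1 = 2, and the invariant factors of ∂_2 are all 1, so H_1 = Z^2.
  H_2: rank ker ∂_2 − rank ∂_3 = (1 − 1) − 0 = 0, and there is no ∂_3, so H_2 = 0.

As a check, the Euler characteristic is 6 − 8 + 1 = -1, which agrees with 1 − 2 + 0 = -1.

H_0 ≅ Z,  H_1 ≅ Z^2,  H_2 = 0.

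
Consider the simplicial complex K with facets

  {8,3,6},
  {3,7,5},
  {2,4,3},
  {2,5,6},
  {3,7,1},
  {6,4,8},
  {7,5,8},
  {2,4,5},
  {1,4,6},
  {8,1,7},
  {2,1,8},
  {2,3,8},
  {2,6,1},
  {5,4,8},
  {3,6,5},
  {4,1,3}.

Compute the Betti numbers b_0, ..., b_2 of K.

We work with the vertex ordering 1 < 2 < 3 < 4 < 5 < 6 < 7 < 8. The simplices of K, each written with vertices in increasing order, are:

  0-simplices (8): [1], [2], [3], [4], [5], [6], [7], [8]
  1-simplices (24): (24 of them)
  2-simplices (16): [1,2,6], [1,2,8], [1,3,4], [1,3,7], [1,4,6], [1,7,8], [2,3,4], [2,3,8], [2,4,5], [2,5,6], [3,5,6], [3,5,7], [3,6,8], [4,5,8], [4,6,8], [5,7,8]

giving chain groups C_0 ≅ Z^8, C_1 ≅ Z^24, C_2 ≅ Z^16.

The boundary map ∂_1: C_1 → C_0 sends each edge [p,q] (with p < q) to q − p.
This gives a 8×24 integer matrix of rank 7; reducing to Smith normal form yields diagonal entries (1,1,1,1,1,1,1).

Boundary ∂_2: C_2 → C_1 acts by ∂[p,q,r] = [q,r] − [p,r] + [p,q]. For instance
  ∂[1,2,8] = [2,8] − [1,8] + [1,2],
  ∂[3,5,7] = [5,7] − [3,7] + [3,5].
As a 24×16 matrix over Z this has rank 15, with invariant factors (1,1,1,1,1,1,1,1,1,1,1,1,1,1,1).

Reading off H_k = ker ∂_k / im ∂_{k+1}:

  H_0: rank C_0 − rank ∂_1 = 8 − 7 = 1, and the invariant factors of ∂_1 are all 1, so H_0 = Z.
  H_1: rank ker ∂_1 − rank ∂_2 = (24 − 7) − 15 = 2, and the invariant factors of ∂_2 are all 1, so H_1 = Z^2.
  H_2: rank ker ∂_2 − rank ∂_3 = (16 − 15) − 0 = 1, and there is no ∂_3, so H_2 = Z.

As a check, the Euler characteristic is 8 − 24 + 16 = 0, which agrees with 1 − 2 + 1 = 0.
(K is a triangulation of the torus T^2.)

Hence the Betti numbers are b_0 = 1, b_1 = 2, b_2 = 1.

b_0 = 1, b_1 = 2, b_2 = 1.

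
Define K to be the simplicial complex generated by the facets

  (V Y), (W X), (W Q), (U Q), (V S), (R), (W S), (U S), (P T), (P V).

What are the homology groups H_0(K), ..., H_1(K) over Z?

H_0 ≅ Z^2,  H_1 ≅ Z.

Fix the vertex order P < Q < R < S < T < U < V < W < X < Y and write every simplex with vertices in increasing order. Then dim K = 1 and the simplices of K are:

  0-simplices (10): P, Q, R, S, T, U, V, W, X, Y
  1-simplices (9): PT, PV, QU, QW, SU, SV, SW, VY, WX

so the chain groups are C_0 ≅ Z^10, C_1 ≅ Z^9.

Boundary ∂_1: C_1 → C_0 sends each edge [p,q] (with p < q) to q − p.
This gives a 10×9 integer matrix of rank 8; reducing to Smith normal form yields diagonal entries (1,1,1,1,1,1,1,1).

Reading off H_k = ker ∂_k / im ∂_{k+1}:

  H_0: rank C_0 − rank ∂_1 = 10 − 8 = 2, and the invariant factors of ∂_1 are all 1, so H_0 ≅ Z^2.
  H_1: rank ker ∂_1 − rank ∂_2 = (9 − 8) − 0 = 1, and there is no ∂_2, so H_1 ≅ Z.

As a check, the Euler characteristic is 10 − 9 = 1, which agrees with 2 − 1 = 1.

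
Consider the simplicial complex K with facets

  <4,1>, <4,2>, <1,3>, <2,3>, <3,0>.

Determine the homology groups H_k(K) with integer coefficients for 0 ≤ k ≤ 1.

H_0 = Z,  H_1 = Z.

K has 5 vertices, 5 edges.
rank ∂_0 = 0, rank ∂_1 = 4 ⇒ b_0 = 5 − 0 − 4 = 1; all invariant factors of ∂_1 are 1 so no torsion. So H_0 ≅ Z.
rank ∂_1 = 4, rank ∂_2 = 0 ⇒ b_1 = 5 − 4 − 0 = 1. So H_1 ≅ Z.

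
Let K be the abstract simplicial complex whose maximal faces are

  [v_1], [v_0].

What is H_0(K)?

H_0 ≅ Z^2.

K has 2 vertices.
rank ∂_0 = 0, rank ∂_1 = 0 ⇒ b_0 = 2 − 0 − 0 = 2. So H_0 ≅ Z^2.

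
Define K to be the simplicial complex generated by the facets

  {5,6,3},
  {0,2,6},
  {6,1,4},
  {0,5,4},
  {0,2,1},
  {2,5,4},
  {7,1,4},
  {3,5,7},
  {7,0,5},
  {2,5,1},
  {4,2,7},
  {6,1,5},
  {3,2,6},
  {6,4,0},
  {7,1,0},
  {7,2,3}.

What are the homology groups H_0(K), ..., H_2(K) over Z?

Fix the vertex order 0 < 1 < 2 < 3 < 4 < 5 < 6 < 7 and write every simplex with vertices in increasing order. Then dim K = 2 and the simplices of K are:

  0-simplices (8): [0], [1], [2], [3], [4], [5], [6], [7]
  1-simplices (24): (24 of them)
  2-simplices (16): [0,1,2], [0,1,7], [0,2,6], [0,4,5], [0,4,6], [0,5,7], [1,2,5], [1,4,6], [1,4,7], [1,5,6], [2,3,6], [2,3,7], [2,4,5], [2,4,7], [3,5,6], [3,5,7]

Hence C_0 ≅ Z^8, C_1 ≅ Z^24, C_2 ≅ Z^16.

∂_1: C_1 → C_0 maps an edge to its endpoints' difference, ∂[p,q] = q − p. For instance
  ∂[3,5] = [5] − [3].
The resulting 8×24 matrix has rank 7, and its Smith normal form has invariant factors (1,1,1,1,1,1,1).

Boundary ∂_2: C_2 → C_1 maps a triangle to the signed sum of its edges. For instance
  ∂[0,2,6] = [2,6] − [0,6] + [0,2],
  ∂[0,4,5] = [4,5] − [0,5] + [0,4].
This gives a 24×16 integer matrix of rank 15; reducing to Smith normal form yields diagonal entries (1,1,1,1,1,1,1,1,1,1,1,1,1,1,1).

From H_k ≅ ker(∂_k) / im(∂_{k+1}) we obtain:

  H_0: rank C_0 − rank ∂_1 = 8 − 7 = 1, and the invariant factors of ∂_1 are all 1, so H_0 = Z.
  H_1: rank ker ∂_1 − rank ∂_2 = (24 − 7) − 15 = 2, and the invariant factors of ∂_2 are all 1, so H_1 = Z^2.
  H_2: rank ker ∂_2 − rank ∂_3 = (16 − 15) − 0 = 1, and there is no ∂_3, so H_2 = Z.

As a check, the Euler characteristic is 8 − 24 + 16 = 0, which agrees with 1 − 2 + 1 = 0.

H_0 ≅ Z,  H_1 ≅ Z^2,  H_2 ≅ Z.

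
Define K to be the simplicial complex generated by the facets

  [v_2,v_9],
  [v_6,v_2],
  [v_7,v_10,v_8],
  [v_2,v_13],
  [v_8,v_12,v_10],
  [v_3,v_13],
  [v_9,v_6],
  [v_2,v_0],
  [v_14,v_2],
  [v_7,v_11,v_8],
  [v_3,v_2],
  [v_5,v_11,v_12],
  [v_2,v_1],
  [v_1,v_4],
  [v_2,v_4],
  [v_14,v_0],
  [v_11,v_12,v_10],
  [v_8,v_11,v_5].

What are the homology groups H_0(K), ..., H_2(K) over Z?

Order the vertices as v_0 < v_1 < v_2 < v_3 < v_4 < v_5 < v_6 < v_7 < v_8 < v_9 < v_10 < v_11 < v_12 < v_13 < v_14. Listing each simplex with vertices in this order, K has dimension 2 with simplices:

  0-simplices (15): [v_0], [v_1], [v_2], [v_3], [v_4], [v_5], [v_6], [v_7], [v_8], [v_9], [v_10], [v_11], [v_12], [v_13], [v_14]
  1-simplices (24): (24 of them)
  2-simplices (6): [v_5,v_8,v_11], [v_5,v_11,v_12], [v_7,v_8,v_10], [v_7,v_8,v_11], [v_8,v_10,v_12], [v_10,v_11,v_12]

so the chain groups are C_0 ≅ Z^15, C_1 ≅ Z^24, C_2 ≅ Z^6.

∂_1: C_1 → C_0 maps an edge to its endpoints' difference, ∂[p,q] = q − p. For instance
  ∂[v_10,v_12] = [v_12] − [v_10].
The 15×24 boundary matrix has rank 13 and Smith normal form diag(1,1,1,1,1,1,1,1,1,1,1,1,1).

The boundary map ∂_2: C_2 → C_1 sends each 2-simplex [p,q,r] to [q,r] − [p,r] + [p,q]. For instance
  ∂[v_7,v_8,v_11] = [v_8,v_11] − [v_7,v_11] + [v_7,v_8],
  ∂[v_5,v_8,v_11] = [v_8,v_11] − [v_5,v_11] + [v_5,v_8].
The resulting 24×6 matrix has rank 6, and its Smith normal form has invariant factors (1,1,1,1,1,1).

Computing H_k = (kernel of ∂_k) / (image of ∂_{k+1}):

  H_0: rank C_0 − rank ∂_1 = 15 − 13 = 2, and the invariant factors of ∂_1 are all 1, so H_0 = Z^2.
  H_1: rank ker ∂_1 − rank ∂_2 = (24 − 13) − 6 = 5, and the invariant factors of ∂_2 are all 1, so H_1 = Z^5.
  H_2: rank ker ∂_2 − rank ∂_3 = (6 − 6) − 0 = 0, and there is no ∂_3, so H_2 = 0.

H_0 ≅ Z^2,  H_1 ≅ Z^5,  H_2 = 0.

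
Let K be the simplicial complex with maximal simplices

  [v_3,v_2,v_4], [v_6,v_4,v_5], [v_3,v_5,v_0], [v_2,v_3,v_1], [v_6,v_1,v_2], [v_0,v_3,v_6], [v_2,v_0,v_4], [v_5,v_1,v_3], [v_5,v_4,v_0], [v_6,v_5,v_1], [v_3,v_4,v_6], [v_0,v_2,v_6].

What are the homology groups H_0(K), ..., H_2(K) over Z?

H_0 = Z,  H_1 = Z/2,  H_2 = 0.

Take the total order v_0 < v_1 < v_2 < v_3 < v_4 < v_5 < v_6 on the vertex set. Then K (dimension 2) consists of the simplices:

  0-simplices (7): [v_0], [v_1], [v_2], [v_3], [v_4], [v_5], [v_6]
  1-simplices (18): (18 of them)
  2-simplices (12): (12 of them)

Hence C_0 ≅ Z^7, C_1 ≅ Z^18, C_2 ≅ Z^12.

The boundary map ∂_1: C_1 → C_0 is given by ∂[p,q] = [q] − [p]. For instance
  ∂[v_0,v_6] = [v_6] − [v_0].
This gives a 7×18 integer matrix of rank 6; reducing to Smith normal form yields diagonal entries (1,1,1,1,1,1).

Boundary ∂_2: C_2 → C_1 sends each 2-simplex [p,q,r] to [q,r] − [p,r] + [p,q]. For instance
  ∂[v_0,v_4,v_5] = [v_4,v_5] − [v_0,v_5] + [v_0,v_4],
  ∂[v_1,v_2,v_6] = [v_2,v_6] − [v_1,v_6] + [v_1,v_2].
As a 18×12 matrix over Z this has rank 12, with invariant factors (1,1,1,1,1,1,1,1,1,1,1,2).

From H_k ≅ ker(∂_k) / im(∂_{k+1}) we obtain:

  H_0: rank C_0 − rank ∂_1 = 7 − 6 = 1, and the invariant factors of ∂_1 are all 1, so H_0 ≅ Z.
  H_1: rank ker ∂_1 − rank ∂_2 = (18 − 6) − 12 = 0, and ∂_2 has invariant factor 2 > 1, so H_1 ≅ Z/2.
  H_2: rank ker ∂_2 − rank ∂_3 = (12 − 12) − 0 = 0, and there is no ∂_3, so H_2 ≅ 0.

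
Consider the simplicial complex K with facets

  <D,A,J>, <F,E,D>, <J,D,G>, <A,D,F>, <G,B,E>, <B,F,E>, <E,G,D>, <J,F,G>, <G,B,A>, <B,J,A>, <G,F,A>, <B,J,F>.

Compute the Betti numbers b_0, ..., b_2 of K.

b_0 = 1, b_1 = 0, b_2 = 0.

We work with the vertex ordering A < B < D < E < F < G < J. The simplices of K, each written with vertices in increasing order, are:

  0-simplices (7): A, B, D, E, F, G, J
  1-simplices (18): AB, AD, AF, AG, AJ, BE, BF, BG, BJ, DE, DF, DG, DJ, EF, EG, FG, FJ, GJ
  2-simplices (12): ABG, ABJ, ADF, ADJ, AFG, BEF, BEG, BFJ, DEF, DEG, DGJ, FGJ

giving chain groups C_0 ≅ Z^7, C_1 ≅ Z^18, C_2 ≅ Z^12.

∂_1: C_1 → C_0 maps an edge to its endpoints' difference, ∂[p,q] = q − p.
The resulting 7×18 matrix has rank 6, and its Smith normal form has invariant factors (1,1,1,1,1,1).

∂_2: C_2 → C_1 acts by ∂[p,q,r] = [q,r] − [p,r] + [p,q]. For instance
  ∂BEG = EG − BG + BE,
  ∂BFJ = FJ − BJ + BF.
The resulting 18×12 matrix has rank 12, and its Smith normal form has invariant factors (1,1,1,1,1,1,1,1,1,1,1,2).

From H_k ≅ ker(∂_k) / im(∂_{k+1}) we obtain:

  H_0: rank C_0 − rank ∂_1 = 7 − 6 = 1, and the invariant factors of ∂_1 are all 1, so H_0 ≅ Z.
  H_1: rank ker ∂_1 − rank ∂_2 = (18 − 6) − 12 = 0, and ∂_2 has invariant factor 2 > 1, so H_1 ≅ Z/2Z.
  H_2: rank ker ∂_2 − rank ∂_3 = (12 − 12) − 0 = 0, and there is no ∂_3, so H_2 ≅ 0.

As a check, the Euler characteristic is 7 − 18 + 12 = 1, which agrees with 1 − 0 + 0 = 1.
(K is a triangulation of the real projective plane RP^2.)

Hence the Betti numbers are b_0 = 1, b_1 = 0, b_2 = 0.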